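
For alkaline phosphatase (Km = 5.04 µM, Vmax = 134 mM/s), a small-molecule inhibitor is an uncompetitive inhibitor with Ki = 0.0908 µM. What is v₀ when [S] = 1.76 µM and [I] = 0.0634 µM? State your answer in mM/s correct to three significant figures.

With α = 1 + [I]/Ki = 1 + 0.0634/0.0908 = 1.698, the uncompetitive rate law is v = (Vmax/α)·[S] / (Km/α + [S]).
v = (134/1.698)×1.76 / (5.04/1.698 + 1.76) = 138.9/4.728 = 29.4 mM/s.

29.4 mM/s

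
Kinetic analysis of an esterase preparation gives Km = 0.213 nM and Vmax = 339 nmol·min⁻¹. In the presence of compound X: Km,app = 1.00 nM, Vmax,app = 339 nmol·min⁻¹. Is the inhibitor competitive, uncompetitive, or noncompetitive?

Km increases (0.213 → 1.00 nM) while Vmax is unchanged — the hallmark of competitive inhibition.

competitive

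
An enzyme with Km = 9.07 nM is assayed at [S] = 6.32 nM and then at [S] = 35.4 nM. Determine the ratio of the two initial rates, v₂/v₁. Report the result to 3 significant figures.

The fractional saturations are [S]/(Km+[S]) = 6.32/15.39 = 0.4107 and 35.4/44.47 = 0.7960.
v₂/v₁ is just their ratio: 0.7960/0.4107 = 1.94.

1.94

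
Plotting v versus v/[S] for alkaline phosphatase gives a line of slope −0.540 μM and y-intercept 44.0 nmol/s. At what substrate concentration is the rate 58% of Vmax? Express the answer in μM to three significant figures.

The Eadie–Hofstee slope gives Km = 0.540 μM (slope = −Km).
v/Vmax = [S]/(Km+[S]) = 0.58 ⇒ [S] = Km·0.58/(1−0.58) = 0.540 × 1.381 = 0.746 μM.

0.746 μM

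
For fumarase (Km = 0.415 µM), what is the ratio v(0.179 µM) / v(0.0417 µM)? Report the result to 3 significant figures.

3.30

The fractional saturations are [S]/(Km+[S]) = 0.0417/0.4567 = 0.09131 and 0.179/0.5940 = 0.3013.
v₂/v₁ is just their ratio: 0.3013/0.09131 = 3.30.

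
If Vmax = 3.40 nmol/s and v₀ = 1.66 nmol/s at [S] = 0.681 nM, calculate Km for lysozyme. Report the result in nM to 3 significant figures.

From v = Vmax[S]/(Km+[S]), Km = [S](Vmax − v)/v.
Km = 0.681 × (3.40 − 1.66) / 1.66 = 1.185/1.66 = 0.714 nM.

0.714 nM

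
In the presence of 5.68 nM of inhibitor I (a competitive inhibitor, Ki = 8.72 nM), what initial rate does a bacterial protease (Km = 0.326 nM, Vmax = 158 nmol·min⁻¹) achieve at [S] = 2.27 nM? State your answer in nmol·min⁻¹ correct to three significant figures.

With α = 1 + [I]/Ki = 1 + 5.68/8.72 = 1.651, the competitive rate law is v = Vmax[S] / (αKm + [S]).
v = 158×2.27 / (1.651×0.326 + 2.27) = 358.7/2.808 = 128 nmol·min⁻¹.

128 nmol·min⁻¹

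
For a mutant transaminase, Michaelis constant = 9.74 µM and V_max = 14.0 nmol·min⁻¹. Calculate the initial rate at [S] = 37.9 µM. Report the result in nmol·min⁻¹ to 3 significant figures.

[S]/(Km+[S]) = 37.9/47.64 = 0.7955, the fractional saturation.
v = 0.7955 × Vmax = 0.7955 × 14.0 = 11.1 nmol·min⁻¹.

11.1 nmol·min⁻¹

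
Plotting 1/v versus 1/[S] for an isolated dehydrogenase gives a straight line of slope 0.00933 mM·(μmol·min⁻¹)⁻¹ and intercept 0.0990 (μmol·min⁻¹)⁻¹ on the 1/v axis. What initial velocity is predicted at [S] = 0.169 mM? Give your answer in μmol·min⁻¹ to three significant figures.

6.48 μmol·min⁻¹

The y-intercept is 1/Vmax, so Vmax = 1/0.0990 = 10.1 μmol·min⁻¹.
The slope is Km/Vmax, so Km = 0.00933 × 10.1 = 0.0942 mM.
Then v = 10.1 × 0.169/(0.0942 + 0.169) = 6.48 μmol·min⁻¹.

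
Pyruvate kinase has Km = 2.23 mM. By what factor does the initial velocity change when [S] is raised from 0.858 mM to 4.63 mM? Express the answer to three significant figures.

Since Vmax cancels, v₂/v₁ = [S]₂(Km+[S]₁) / [S]₁(Km+[S]₂).
= 4.63×(2.23+0.858) / (0.858×(2.23+4.63)) = 14.30/5.886 = 2.43.

2.43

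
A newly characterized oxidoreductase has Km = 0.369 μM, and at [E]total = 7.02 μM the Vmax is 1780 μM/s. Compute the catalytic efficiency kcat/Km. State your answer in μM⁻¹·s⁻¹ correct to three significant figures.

687 μM⁻¹·s⁻¹

kcat = Vmax/[E]total = 1780/7.02 = 254 s⁻¹.
kcat/Km = 254/0.369 = 687 μM⁻¹·s⁻¹.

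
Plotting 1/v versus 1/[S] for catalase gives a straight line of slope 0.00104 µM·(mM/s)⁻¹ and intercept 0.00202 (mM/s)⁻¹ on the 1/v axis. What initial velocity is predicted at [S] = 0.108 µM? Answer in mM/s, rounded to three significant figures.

The y-intercept is 1/Vmax, so Vmax = 1/0.00202 = 495 mM/s.
The slope is Km/Vmax, so Km = 0.00104 × 495 = 0.515 µM.
Then v = 495 × 0.108/(0.515 + 0.108) = 85.8 mM/s.

85.8 mM/s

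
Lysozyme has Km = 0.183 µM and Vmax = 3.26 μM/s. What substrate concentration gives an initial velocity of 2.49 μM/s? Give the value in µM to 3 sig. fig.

Rearranging v = Vmax[S]/(Km+[S]) gives [S] = Km·v/(Vmax − v).
[S] = 0.183 × 2.49 / (3.26 − 2.49) = 0.4557/0.7700 = 0.592 µM.

0.592 µM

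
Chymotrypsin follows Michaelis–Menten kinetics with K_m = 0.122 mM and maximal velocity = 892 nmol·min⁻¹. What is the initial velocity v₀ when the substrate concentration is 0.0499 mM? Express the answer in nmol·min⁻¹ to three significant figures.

[S]/(Km+[S]) = 0.0499/0.1719 = 0.2903, the fractional saturation.
v = 0.2903 × Vmax = 0.2903 × 892 = 259 nmol·min⁻¹.

259 nmol·min⁻¹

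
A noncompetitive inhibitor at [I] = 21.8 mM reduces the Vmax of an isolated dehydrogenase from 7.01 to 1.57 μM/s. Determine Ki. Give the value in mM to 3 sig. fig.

6.29 mM

Noncompetitive: Vmax,app = Vmax/α with α = 1 + [I]/Ki.
α = Vmax/Vmax,app = 7.01/1.57 = 4.465.
Ki = [I]/(α − 1) = 21.8/3.465 = 6.29 mM.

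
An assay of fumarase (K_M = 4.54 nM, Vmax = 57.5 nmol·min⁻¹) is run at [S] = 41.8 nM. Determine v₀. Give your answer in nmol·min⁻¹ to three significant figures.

51.9 nmol·min⁻¹

v = Vmax·[S]/(Km + [S]) = 57.5 × 41.8 / (4.54 + 41.8)
  = 2404 / 46.34 = 51.9 nmol·min⁻¹.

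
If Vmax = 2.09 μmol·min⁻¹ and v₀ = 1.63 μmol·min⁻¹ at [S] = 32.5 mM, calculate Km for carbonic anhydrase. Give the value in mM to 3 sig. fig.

9.17 mM

v/Vmax = 1.63/2.09 = 0.7799 = [S]/(Km+[S]).
So Km + [S] = [S]/0.7799 = 41.67 mM, giving Km = 41.67 − 32.5 = 9.17 mM.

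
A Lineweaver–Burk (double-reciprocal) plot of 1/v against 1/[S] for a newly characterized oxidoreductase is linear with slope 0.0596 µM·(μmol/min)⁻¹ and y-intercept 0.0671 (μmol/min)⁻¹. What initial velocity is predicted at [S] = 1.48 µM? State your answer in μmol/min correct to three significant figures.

9.31 μmol/min

The y-intercept is 1/Vmax, so Vmax = 1/0.0671 = 14.9 μmol/min.
The slope is Km/Vmax, so Km = 0.0596 × 14.9 = 0.888 µM.
Then v = 14.9 × 1.48/(0.888 + 1.48) = 9.31 μmol/min.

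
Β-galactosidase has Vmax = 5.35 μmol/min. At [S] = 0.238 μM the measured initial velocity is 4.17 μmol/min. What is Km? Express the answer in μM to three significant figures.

From v = Vmax[S]/(Km+[S]), Km = [S](Vmax − v)/v.
Km = 0.238 × (5.35 − 4.17) / 4.17 = 0.2808/4.17 = 0.0673 μM.

0.0673 μM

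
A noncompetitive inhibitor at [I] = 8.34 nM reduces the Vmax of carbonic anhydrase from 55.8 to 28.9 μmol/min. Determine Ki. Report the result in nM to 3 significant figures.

Noncompetitive: Vmax,app = Vmax/α with α = 1 + [I]/Ki.
α = Vmax/Vmax,app = 55.8/28.9 = 1.931.
Since α = 1 + [I]/Ki, [I]/Ki = 1.931 − 1 = 0.9308 and Ki = 8.34/0.9308 = 8.96 nM.

8.96 nM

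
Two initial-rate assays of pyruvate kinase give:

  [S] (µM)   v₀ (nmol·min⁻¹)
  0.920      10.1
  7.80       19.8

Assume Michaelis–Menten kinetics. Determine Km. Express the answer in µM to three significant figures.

In reciprocal form, 1/v = (Km/Vmax)·(1/[S]) + 1/Vmax. The two points give (1/[S], 1/v) = (1.087, 0.09901) and (0.1282, 0.05051).
Slope = (0.09901 − 0.05051)/(1.087 − 0.1282) = 0.05059; intercept = 0.09901 − 0.05059×1.087 = 0.04402.
Vmax = 1/intercept = 22.7 nmol·min⁻¹; Km = slope × Vmax = 0.05059 × 22.7 = 1.15 µM.

1.15 µM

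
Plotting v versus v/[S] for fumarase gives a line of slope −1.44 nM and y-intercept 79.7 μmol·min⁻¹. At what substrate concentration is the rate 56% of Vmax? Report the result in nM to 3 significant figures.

The Eadie–Hofstee slope gives Km = 1.44 nM (slope = −Km).
v/Vmax = [S]/(Km+[S]) = 0.56 ⇒ [S] = Km·0.56/(1−0.56) = 1.44 × 1.273 = 1.83 nM.

1.83 nM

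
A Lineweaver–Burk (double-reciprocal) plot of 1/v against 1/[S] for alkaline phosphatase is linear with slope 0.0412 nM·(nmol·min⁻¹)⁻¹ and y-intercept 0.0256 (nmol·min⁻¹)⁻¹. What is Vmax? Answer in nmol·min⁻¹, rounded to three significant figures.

The y-intercept of a Lineweaver–Burk plot equals 1/Vmax, so Vmax = 1/0.0256 = 39.1 nmol·min⁻¹.

39.1 nmol·min⁻¹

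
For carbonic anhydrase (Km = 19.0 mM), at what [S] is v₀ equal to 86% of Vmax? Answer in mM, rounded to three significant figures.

v/Vmax = [S]/(Km+[S]) = 0.86, so [S] = Km·0.86/(1 − 0.86) = 19.0 × 6.143.
[S] = 117 mM.

117 mM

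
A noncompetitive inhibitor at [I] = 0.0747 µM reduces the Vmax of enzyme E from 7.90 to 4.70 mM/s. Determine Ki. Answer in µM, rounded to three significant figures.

Noncompetitive: Vmax,app = Vmax/α with α = 1 + [I]/Ki.
α = Vmax/Vmax,app = 7.90/4.70 = 1.681.
Since α = 1 + [I]/Ki, [I]/Ki = 1.681 − 1 = 0.6809 and Ki = 0.0747/0.6809 = 0.110 µM.

0.110 µM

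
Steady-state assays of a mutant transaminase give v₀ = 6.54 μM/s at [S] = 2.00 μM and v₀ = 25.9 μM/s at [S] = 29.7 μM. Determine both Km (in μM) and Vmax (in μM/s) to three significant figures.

From v = Vmax[S]/(Km+[S]), each point gives Vmax = v(Km+[S])/[S].
Equating: 6.54(Km+2.00)/2.00 = 25.9(Km+29.7)/29.7.
3.270·Km + 6.54 = 0.8721·Km + 25.9, so (3.270 − 0.8721)·Km = 25.9 − 6.54.
Km = 19.36/2.398 = 8.07 μM; then Vmax = 6.54(8.07+2.00)/2.00 = 32.9 μM/s.

Km = 8.07 μM; Vmax = 32.9 μM/s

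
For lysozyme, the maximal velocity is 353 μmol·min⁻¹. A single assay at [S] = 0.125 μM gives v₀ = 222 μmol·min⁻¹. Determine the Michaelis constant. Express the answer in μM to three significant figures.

0.0738 μM

From v = Vmax[S]/(Km+[S]), Km = [S](Vmax − v)/v.
Km = 0.125 × (353 − 222) / 222 = 16.38/222 = 0.0738 μM.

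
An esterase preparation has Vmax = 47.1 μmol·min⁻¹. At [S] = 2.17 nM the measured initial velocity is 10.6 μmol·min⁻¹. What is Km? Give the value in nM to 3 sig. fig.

7.47 nM

v/Vmax = 10.6/47.1 = 0.2251 = [S]/(Km+[S]).
So Km + [S] = [S]/0.2251 = 9.642 nM, giving Km = 9.642 − 2.17 = 7.47 nM.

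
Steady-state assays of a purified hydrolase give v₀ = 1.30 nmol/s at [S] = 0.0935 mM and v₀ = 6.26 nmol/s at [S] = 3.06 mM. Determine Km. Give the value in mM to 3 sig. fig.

From v = Vmax[S]/(Km+[S]), each point gives Vmax = v(Km+[S])/[S].
Equating: 1.30(Km+0.0935)/0.0935 = 6.26(Km+3.06)/3.06.
13.90·Km + 1.30 = 2.046·Km + 6.26, so (13.90 − 2.046)·Km = 6.26 − 1.30.
Km = 4.960/11.86 = 0.418 mM; then Vmax = 1.30(0.418+0.0935)/0.0935 = 7.12 nmol/s.

0.418 mM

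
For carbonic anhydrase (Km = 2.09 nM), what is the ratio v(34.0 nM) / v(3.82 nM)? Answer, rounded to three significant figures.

The fractional saturations are [S]/(Km+[S]) = 3.82/5.910 = 0.6464 and 34.0/36.09 = 0.9421.
v₂/v₁ is just their ratio: 0.9421/0.6464 = 1.46.

1.46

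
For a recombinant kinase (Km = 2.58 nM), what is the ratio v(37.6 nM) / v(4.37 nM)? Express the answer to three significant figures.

Since Vmax cancels, v₂/v₁ = [S]₂(Km+[S]₁) / [S]₁(Km+[S]₂).
= 37.6×(2.58+4.37) / (4.37×(2.58+37.6)) = 261.3/175.6 = 1.49.

1.49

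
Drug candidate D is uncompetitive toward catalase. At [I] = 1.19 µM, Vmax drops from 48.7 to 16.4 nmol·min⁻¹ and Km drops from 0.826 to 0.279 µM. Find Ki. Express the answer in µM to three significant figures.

Uncompetitive: Vmax,app = Vmax/α (and Km,app = Km/α) with α = 1 + [I]/Ki.
α = Vmax/Vmax,app = 48.7/16.4 = 2.970.
Ki = [I]/(α − 1) = 1.19/1.970 = 0.604 µM.

0.604 µM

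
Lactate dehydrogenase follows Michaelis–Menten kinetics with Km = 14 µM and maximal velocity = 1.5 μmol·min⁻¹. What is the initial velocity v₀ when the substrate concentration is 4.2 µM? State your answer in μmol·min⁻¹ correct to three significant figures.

0.346 μmol·min⁻¹

v = Vmax·[S]/(Km + [S]) = 1.5 × 4.2 / (14 + 4.2)
  = 6.300 / 18.20 = 0.346 μmol·min⁻¹.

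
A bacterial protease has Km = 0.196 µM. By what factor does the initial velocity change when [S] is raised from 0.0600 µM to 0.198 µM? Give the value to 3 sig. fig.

2.14

The fractional saturations are [S]/(Km+[S]) = 0.0600/0.2560 = 0.2344 and 0.198/0.3940 = 0.5025.
v₂/v₁ is just their ratio: 0.5025/0.2344 = 2.14.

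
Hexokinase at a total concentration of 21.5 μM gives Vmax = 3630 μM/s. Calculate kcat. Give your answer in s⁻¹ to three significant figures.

kcat = Vmax/[E]total = 3630 μM/s / 21.5 μM = 169 s⁻¹.

169 s⁻¹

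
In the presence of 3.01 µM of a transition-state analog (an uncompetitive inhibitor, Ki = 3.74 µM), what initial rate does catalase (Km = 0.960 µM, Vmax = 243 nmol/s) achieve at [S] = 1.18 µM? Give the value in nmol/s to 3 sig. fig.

92.8 nmol/s

With α = 1 + [I]/Ki = 1 + 3.01/3.74 = 1.805, the uncompetitive rate law is v = (Vmax/α)·[S] / (Km/α + [S]).
v = (243/1.805)×1.18 / (0.960/1.805 + 1.18) = 158.9/1.712 = 92.8 nmol/s.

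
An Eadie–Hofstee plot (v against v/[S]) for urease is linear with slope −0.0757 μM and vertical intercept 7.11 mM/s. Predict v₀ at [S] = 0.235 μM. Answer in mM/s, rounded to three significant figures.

5.38 mM/s

In the Eadie–Hofstee form v = Vmax − Km·(v/[S]), the slope is −Km and the intercept is Vmax, so Km = 0.0757 μM and Vmax = 7.11 mM/s.
v = 7.11 × 0.235/(0.0757 + 0.235) = 5.38 mM/s.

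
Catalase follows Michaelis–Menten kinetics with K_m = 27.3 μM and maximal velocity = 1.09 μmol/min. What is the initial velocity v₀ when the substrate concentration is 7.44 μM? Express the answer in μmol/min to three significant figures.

v = Vmax·[S]/(Km + [S]) = 1.09 × 7.44 / (27.3 + 7.44)
  = 8.110 / 34.74 = 0.233 μmol/min.

0.233 μmol/min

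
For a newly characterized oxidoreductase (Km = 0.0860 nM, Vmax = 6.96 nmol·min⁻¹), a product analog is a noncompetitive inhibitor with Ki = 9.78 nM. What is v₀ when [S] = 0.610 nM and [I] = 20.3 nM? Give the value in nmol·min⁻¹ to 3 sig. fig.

1.98 nmol·min⁻¹

With α = 1 + [I]/Ki = 1 + 20.3/9.78 = 3.076, the noncompetitive rate law is v = (Vmax/α)·[S] / (Km + [S]).
v = (6.96/3.076)×0.610 / (0.0860 + 0.610) = 1.380/0.6960 = 1.98 nmol·min⁻¹.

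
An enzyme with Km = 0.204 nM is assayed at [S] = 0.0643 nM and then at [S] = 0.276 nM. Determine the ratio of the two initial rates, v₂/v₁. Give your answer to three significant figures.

2.40

Since Vmax cancels, v₂/v₁ = [S]₂(Km+[S]₁) / [S]₁(Km+[S]₂).
= 0.276×(0.204+0.0643) / (0.0643×(0.204+0.276)) = 0.07405/0.03086 = 2.40.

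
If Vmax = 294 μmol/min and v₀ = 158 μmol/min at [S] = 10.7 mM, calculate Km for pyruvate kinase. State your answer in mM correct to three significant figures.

v/Vmax = 158/294 = 0.5374 = [S]/(Km+[S]).
So Km + [S] = [S]/0.5374 = 19.91 mM, giving Km = 19.91 − 10.7 = 9.21 mM.

9.21 mM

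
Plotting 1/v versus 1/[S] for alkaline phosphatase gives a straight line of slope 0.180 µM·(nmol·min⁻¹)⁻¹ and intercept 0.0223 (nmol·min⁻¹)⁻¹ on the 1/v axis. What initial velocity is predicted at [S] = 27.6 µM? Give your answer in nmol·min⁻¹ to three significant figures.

34.7 nmol·min⁻¹

The y-intercept is 1/Vmax, so Vmax = 1/0.0223 = 44.8 nmol·min⁻¹.
The slope is Km/Vmax, so Km = 0.180 × 44.8 = 8.07 µM.
Then v = 44.8 × 27.6/(8.07 + 27.6) = 34.7 nmol·min⁻¹.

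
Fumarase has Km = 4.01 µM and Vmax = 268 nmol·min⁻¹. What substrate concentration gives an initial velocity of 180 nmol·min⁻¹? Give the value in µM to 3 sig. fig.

8.20 µM

The required fractional saturation is v/Vmax = 180/268 = 0.6716.
Then [S]/(Km+[S]) = 0.6716 ⇒ [S] = 4.01 × 0.6716/(1 − 0.6716) = 8.20 µM.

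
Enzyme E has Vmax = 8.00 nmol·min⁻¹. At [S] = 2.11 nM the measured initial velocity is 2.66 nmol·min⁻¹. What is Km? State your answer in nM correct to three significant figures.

4.24 nM

From v = Vmax[S]/(Km+[S]), Km = [S](Vmax − v)/v.
Km = 2.11 × (8.00 − 2.66) / 2.66 = 11.27/2.66 = 4.24 nM.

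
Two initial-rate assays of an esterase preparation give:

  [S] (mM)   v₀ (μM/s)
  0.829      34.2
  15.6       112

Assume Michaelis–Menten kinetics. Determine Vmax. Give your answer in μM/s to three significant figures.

128 μM/s

In reciprocal form, 1/v = (Km/Vmax)·(1/[S]) + 1/Vmax. The two points give (1/[S], 1/v) = (1.206, 0.02924) and (0.06410, 0.008929).
Slope = (0.02924 − 0.008929)/(1.206 − 0.06410) = 0.01778; intercept = 0.02924 − 0.01778×1.206 = 0.007789.
Vmax = 1/intercept = 128 μM/s; Km = slope × Vmax = 0.01778 × 128 = 2.28 mM.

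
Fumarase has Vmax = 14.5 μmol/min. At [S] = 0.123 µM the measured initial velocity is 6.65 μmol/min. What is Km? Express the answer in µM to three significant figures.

0.145 µM

From v = Vmax[S]/(Km+[S]), Km = [S](Vmax − v)/v.
Km = 0.123 × (14.5 − 6.65) / 6.65 = 0.9655/6.65 = 0.145 µM.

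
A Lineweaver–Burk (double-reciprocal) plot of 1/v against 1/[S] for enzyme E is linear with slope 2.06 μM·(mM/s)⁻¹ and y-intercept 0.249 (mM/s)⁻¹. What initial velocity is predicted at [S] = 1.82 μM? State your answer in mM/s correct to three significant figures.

0.724 mM/s

The y-intercept is 1/Vmax, so Vmax = 1/0.249 = 4.02 mM/s.
The slope is Km/Vmax, so Km = 2.06 × 4.02 = 8.27 μM.
Then v = 4.02 × 1.82/(8.27 + 1.82) = 0.724 mM/s.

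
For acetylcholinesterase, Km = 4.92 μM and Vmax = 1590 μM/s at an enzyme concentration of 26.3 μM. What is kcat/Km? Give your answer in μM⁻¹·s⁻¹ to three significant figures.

kcat = Vmax/[E]total = 1590/26.3 = 60.5 s⁻¹.
kcat/Km = 60.5/4.92 = 12.3 μM⁻¹·s⁻¹.

12.3 μM⁻¹·s⁻¹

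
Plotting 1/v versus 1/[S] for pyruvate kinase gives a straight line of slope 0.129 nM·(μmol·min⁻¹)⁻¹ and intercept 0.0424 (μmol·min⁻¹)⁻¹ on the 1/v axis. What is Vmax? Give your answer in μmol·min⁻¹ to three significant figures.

23.6 μmol·min⁻¹

The y-intercept of a Lineweaver–Burk plot equals 1/Vmax, so Vmax = 1/0.0424 = 23.6 μmol·min⁻¹.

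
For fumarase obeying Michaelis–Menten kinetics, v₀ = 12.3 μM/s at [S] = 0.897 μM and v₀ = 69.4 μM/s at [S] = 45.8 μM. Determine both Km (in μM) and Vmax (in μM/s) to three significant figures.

In reciprocal form, 1/v = (Km/Vmax)·(1/[S]) + 1/Vmax. The two points give (1/[S], 1/v) = (1.115, 0.08130) and (0.02183, 0.01441).
Slope = (0.08130 − 0.01441)/(1.115 − 0.02183) = 0.06120; intercept = 0.08130 − 0.06120×1.115 = 0.01307.
Vmax = 1/intercept = 76.5 μM/s; Km = slope × Vmax = 0.06120 × 76.5 = 4.68 μM.

Km = 4.68 μM; Vmax = 76.5 μM/s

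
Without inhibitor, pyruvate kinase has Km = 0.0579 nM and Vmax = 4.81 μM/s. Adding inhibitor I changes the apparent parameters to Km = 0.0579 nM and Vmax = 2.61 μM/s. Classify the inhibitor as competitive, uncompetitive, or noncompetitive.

Vmax decreases (4.81 → 2.61 μM/s) while Km is unchanged — pure noncompetitive inhibition.

noncompetitive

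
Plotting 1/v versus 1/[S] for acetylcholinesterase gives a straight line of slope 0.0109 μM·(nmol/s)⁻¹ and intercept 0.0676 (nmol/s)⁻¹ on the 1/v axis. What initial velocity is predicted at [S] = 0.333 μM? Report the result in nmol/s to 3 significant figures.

The y-intercept is 1/Vmax, so Vmax = 1/0.0676 = 14.8 nmol/s.
The slope is Km/Vmax, so Km = 0.0109 × 14.8 = 0.161 μM.
Then v = 14.8 × 0.333/(0.161 + 0.333) = 9.97 nmol/s.

9.97 nmol/s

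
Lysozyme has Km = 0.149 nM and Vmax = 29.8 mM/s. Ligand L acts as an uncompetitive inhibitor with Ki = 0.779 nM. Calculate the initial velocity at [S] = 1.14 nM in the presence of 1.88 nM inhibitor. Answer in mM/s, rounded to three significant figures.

α = 1 + [I]/Ki = 1 + 1.88/0.779 = 3.413.
For an uncompetitive inhibitor, both parameters are divided by α, giving Vmax/α and Km/α: Km,app = 0.0437 nM, Vmax,app = 8.73 mM/s.
v = Vmax,app·[S]/(Km,app + [S]) = 8.73 × 1.14/(0.0437 + 1.14) = 8.41 mM/s.

8.41 mM/s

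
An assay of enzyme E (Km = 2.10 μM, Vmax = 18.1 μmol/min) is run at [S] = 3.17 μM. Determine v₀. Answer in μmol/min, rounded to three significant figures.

10.9 μmol/min

v = Vmax·[S]/(Km + [S]) = 18.1 × 3.17 / (2.10 + 3.17)
  = 57.38 / 5.270 = 10.9 μmol/min.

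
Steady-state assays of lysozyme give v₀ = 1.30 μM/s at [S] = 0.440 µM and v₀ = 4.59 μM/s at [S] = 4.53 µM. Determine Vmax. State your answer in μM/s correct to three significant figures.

6.31 μM/s

From v = Vmax[S]/(Km+[S]), each point gives Vmax = v(Km+[S])/[S].
Equating: 1.30(Km+0.440)/0.440 = 4.59(Km+4.53)/4.53.
2.955·Km + 1.30 = 1.013·Km + 4.59, so (2.955 − 1.013)·Km = 4.59 − 1.30.
Km = 3.290/1.941 = 1.69 µM; then Vmax = 1.30(1.69+0.440)/0.440 = 6.31 μM/s.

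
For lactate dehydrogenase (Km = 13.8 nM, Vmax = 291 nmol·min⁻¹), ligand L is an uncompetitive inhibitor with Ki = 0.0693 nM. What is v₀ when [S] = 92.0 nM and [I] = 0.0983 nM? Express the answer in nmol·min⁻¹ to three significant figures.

113 nmol·min⁻¹

α = 1 + [I]/Ki = 1 + 0.0983/0.0693 = 2.418.
For an uncompetitive inhibitor, both parameters are divided by α, giving Vmax/α and Km/α: Km,app = 5.71 nM, Vmax,app = 120 nmol·min⁻¹.
v = Vmax,app·[S]/(Km,app + [S]) = 120 × 92.0/(5.71 + 92.0) = 113 nmol·min⁻¹.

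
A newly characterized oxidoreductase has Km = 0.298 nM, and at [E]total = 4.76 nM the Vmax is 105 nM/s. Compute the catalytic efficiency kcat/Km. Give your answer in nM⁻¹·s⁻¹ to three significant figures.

kcat = Vmax/[E]total = 105/4.76 = 22.1 s⁻¹.
kcat/Km = 22.1/0.298 = 74.0 nM⁻¹·s⁻¹.

74.0 nM⁻¹·s⁻¹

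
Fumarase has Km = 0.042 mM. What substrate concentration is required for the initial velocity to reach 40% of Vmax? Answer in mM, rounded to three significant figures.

v/Vmax = [S]/(Km+[S]) = 0.4, so [S] = Km·0.4/(1 − 0.4) = 0.042 × 0.6667.
[S] = 0.0280 mM.

0.0280 mM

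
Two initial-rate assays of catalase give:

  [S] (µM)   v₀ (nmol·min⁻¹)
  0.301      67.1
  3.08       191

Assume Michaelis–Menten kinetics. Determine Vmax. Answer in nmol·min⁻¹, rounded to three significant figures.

239 nmol·min⁻¹

From v = Vmax[S]/(Km+[S]), each point gives Vmax = v(Km+[S])/[S].
Equating: 67.1(Km+0.301)/0.301 = 191(Km+3.08)/3.08.
222.9·Km + 67.1 = 62.01·Km + 191, so (222.9 − 62.01)·Km = 191 − 67.1.
Km = 123.9/160.9 = 0.770 µM; then Vmax = 67.1(0.770+0.301)/0.301 = 239 nmol·min⁻¹.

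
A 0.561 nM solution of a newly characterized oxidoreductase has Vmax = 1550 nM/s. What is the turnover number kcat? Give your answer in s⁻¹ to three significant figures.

kcat = Vmax/[E]total = 1550 nM/s / 0.561 nM = 2760 s⁻¹.

2760 s⁻¹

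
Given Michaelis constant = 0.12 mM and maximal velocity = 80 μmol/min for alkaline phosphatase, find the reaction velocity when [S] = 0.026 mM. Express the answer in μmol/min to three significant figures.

14.2 μmol/min

[S]/(Km+[S]) = 0.026/0.1460 = 0.1781, the fractional saturation.
v = 0.1781 × Vmax = 0.1781 × 80 = 14.2 μmol/min.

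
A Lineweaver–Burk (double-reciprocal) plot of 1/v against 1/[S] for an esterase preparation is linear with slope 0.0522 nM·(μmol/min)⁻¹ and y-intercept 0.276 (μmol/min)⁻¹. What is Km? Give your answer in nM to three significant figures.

0.189 nM

y-intercept = 1/Vmax ⇒ Vmax = 3.62 μmol/min; slope = Km/Vmax ⇒ Km = slope × Vmax.
Km = 0.0522 × 3.62 = 0.189 nM.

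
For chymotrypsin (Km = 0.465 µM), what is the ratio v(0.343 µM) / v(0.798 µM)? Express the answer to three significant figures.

0.672

The fractional saturations are [S]/(Km+[S]) = 0.798/1.263 = 0.6318 and 0.343/0.8080 = 0.4245.
v₂/v₁ is just their ratio: 0.4245/0.6318 = 0.672.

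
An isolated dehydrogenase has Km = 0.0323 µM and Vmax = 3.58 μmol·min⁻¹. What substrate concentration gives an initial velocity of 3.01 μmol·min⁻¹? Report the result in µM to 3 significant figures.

0.171 µM

The required fractional saturation is v/Vmax = 3.01/3.58 = 0.8408.
Then [S]/(Km+[S]) = 0.8408 ⇒ [S] = 0.0323 × 0.8408/(1 − 0.8408) = 0.171 µM.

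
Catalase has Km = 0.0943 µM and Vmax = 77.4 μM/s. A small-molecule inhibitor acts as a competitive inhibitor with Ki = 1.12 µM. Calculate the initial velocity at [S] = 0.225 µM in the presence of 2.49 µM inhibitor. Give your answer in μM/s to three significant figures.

α = 1 + [I]/Ki = 1 + 2.49/1.12 = 3.223.
For a competitive inhibitor, Vmax is unchanged and the apparent Km becomes α·Km: Km,app = 0.304 µM, Vmax,app = 77.4 μM/s.
v = Vmax,app·[S]/(Km,app + [S]) = 77.4 × 0.225/(0.304 + 0.225) = 32.9 μM/s.

32.9 μM/s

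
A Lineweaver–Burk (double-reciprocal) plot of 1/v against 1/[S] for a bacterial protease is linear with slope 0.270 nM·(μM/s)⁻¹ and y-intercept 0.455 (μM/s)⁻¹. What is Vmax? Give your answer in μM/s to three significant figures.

The y-intercept of a Lineweaver–Burk plot equals 1/Vmax, so Vmax = 1/0.455 = 2.20 μM/s.

2.20 μM/s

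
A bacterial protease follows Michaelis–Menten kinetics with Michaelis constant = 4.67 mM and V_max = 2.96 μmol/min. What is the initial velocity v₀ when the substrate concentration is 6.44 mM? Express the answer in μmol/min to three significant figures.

1.72 μmol/min

[S]/(Km+[S]) = 6.44/11.11 = 0.5797, the fractional saturation.
v = 0.5797 × Vmax = 0.5797 × 2.96 = 1.72 μmol/min.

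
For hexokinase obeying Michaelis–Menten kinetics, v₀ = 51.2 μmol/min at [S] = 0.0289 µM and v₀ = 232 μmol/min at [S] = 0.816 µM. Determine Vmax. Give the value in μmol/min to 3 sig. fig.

267 μmol/min

In reciprocal form, 1/v = (Km/Vmax)·(1/[S]) + 1/Vmax. The two points give (1/[S], 1/v) = (34.60, 0.01953) and (1.225, 0.004310).
Slope = (0.01953 − 0.004310)/(34.60 − 1.225) = 0.0004560; intercept = 0.01953 − 0.0004560×34.60 = 0.003751.
Vmax = 1/intercept = 267 μmol/min; Km = slope × Vmax = 0.0004560 × 267 = 0.122 µM.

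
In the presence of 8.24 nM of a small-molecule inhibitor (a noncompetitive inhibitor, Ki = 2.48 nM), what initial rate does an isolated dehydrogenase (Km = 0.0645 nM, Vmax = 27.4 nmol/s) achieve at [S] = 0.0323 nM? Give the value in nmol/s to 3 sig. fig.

2.12 nmol/s

With α = 1 + [I]/Ki = 1 + 8.24/2.48 = 4.323, the noncompetitive rate law is v = (Vmax/α)·[S] / (Km + [S]).
v = (27.4/4.323)×0.0323 / (0.0645 + 0.0323) = 0.2047/0.09680 = 2.12 nmol/s.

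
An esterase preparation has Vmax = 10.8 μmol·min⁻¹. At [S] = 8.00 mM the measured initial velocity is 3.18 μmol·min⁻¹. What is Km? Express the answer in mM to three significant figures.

From v = Vmax[S]/(Km+[S]), Km = [S](Vmax − v)/v.
Km = 8.00 × (10.8 − 3.18) / 3.18 = 60.96/3.18 = 19.2 mM.

19.2 mM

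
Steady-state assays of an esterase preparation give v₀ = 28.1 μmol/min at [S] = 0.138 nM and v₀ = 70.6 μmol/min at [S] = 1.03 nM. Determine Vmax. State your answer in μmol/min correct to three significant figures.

In reciprocal form, 1/v = (Km/Vmax)·(1/[S]) + 1/Vmax. The two points give (1/[S], 1/v) = (7.246, 0.03559) and (0.9709, 0.01416).
Slope = (0.03559 − 0.01416)/(7.246 − 0.9709) = 0.003414; intercept = 0.03559 − 0.003414×7.246 = 0.01085.
Vmax = 1/intercept = 92.2 μmol/min; Km = slope × Vmax = 0.003414 × 92.2 = 0.315 nM.

92.2 μmol/min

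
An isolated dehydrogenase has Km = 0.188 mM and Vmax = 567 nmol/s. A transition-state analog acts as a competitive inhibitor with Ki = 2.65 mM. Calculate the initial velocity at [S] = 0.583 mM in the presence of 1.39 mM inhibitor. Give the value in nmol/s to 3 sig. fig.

380 nmol/s

With α = 1 + [I]/Ki = 1 + 1.39/2.65 = 1.525, the competitive rate law is v = Vmax[S] / (αKm + [S]).
v = 567×0.583 / (1.525×0.188 + 0.583) = 330.6/0.8696 = 380 nmol/s.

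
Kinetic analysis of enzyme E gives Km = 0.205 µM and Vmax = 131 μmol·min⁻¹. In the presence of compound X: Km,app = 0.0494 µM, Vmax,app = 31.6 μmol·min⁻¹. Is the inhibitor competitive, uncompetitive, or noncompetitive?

Both Km and Vmax decrease by the same factor (~4.15-fold) — characteristic of uncompetitive inhibition.

uncompetitive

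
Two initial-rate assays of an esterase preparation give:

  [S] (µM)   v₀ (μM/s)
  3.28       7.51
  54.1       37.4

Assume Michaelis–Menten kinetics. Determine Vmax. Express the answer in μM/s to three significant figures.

In reciprocal form, 1/v = (Km/Vmax)·(1/[S]) + 1/Vmax. The two points give (1/[S], 1/v) = (0.3049, 0.1332) and (0.01848, 0.02674).
Slope = (0.1332 − 0.02674)/(0.3049 − 0.01848) = 0.3716; intercept = 0.1332 − 0.3716×0.3049 = 0.01987.
Vmax = 1/intercept = 50.3 μM/s; Km = slope × Vmax = 0.3716 × 50.3 = 18.7 µM.

50.3 μM/s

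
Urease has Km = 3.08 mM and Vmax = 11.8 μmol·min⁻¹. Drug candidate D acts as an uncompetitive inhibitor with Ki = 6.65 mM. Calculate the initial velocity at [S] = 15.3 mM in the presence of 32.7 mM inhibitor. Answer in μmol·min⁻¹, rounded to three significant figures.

1.93 μmol·min⁻¹

α = 1 + [I]/Ki = 1 + 32.7/6.65 = 5.917.
For an uncompetitive inhibitor, both parameters are divided by α, giving Vmax/α and Km/α: Km,app = 0.521 mM, Vmax,app = 1.99 μmol·min⁻¹.
v = Vmax,app·[S]/(Km,app + [S]) = 1.99 × 15.3/(0.521 + 15.3) = 1.93 μmol·min⁻¹.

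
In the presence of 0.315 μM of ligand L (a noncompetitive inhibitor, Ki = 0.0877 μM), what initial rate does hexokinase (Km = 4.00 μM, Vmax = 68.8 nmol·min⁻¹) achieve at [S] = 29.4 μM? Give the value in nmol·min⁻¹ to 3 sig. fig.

13.2 nmol·min⁻¹

With α = 1 + [I]/Ki = 1 + 0.315/0.0877 = 4.592, the noncompetitive rate law is v = (Vmax/α)·[S] / (Km + [S]).
v = (68.8/4.592)×29.4 / (4.00 + 29.4) = 440.5/33.40 = 13.2 nmol·min⁻¹.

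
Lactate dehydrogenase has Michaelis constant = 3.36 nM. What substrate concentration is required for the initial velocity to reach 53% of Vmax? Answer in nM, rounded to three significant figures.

3.79 nM

v/Vmax = [S]/(Km+[S]) = 0.53, so [S] = Km·0.53/(1 − 0.53) = 3.36 × 1.128.
[S] = 3.79 nM.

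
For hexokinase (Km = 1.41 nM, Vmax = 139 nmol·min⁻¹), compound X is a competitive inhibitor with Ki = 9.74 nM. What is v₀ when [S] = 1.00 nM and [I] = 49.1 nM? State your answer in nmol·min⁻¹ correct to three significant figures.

14.6 nmol·min⁻¹

α = 1 + [I]/Ki = 1 + 49.1/9.74 = 6.041.
For a competitive inhibitor, Vmax is unchanged and the apparent Km becomes α·Km: Km,app = 8.52 nM, Vmax,app = 139 nmol·min⁻¹.
v = Vmax,app·[S]/(Km,app + [S]) = 139 × 1.00/(8.52 + 1.00) = 14.6 nmol·min⁻¹.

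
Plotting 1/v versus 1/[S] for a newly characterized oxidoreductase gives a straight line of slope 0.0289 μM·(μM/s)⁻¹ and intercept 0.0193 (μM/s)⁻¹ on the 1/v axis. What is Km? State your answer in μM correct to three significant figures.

1.50 μM

y-intercept = 1/Vmax ⇒ Vmax = 51.8 μM/s; slope = Km/Vmax ⇒ Km = slope × Vmax.
Km = 0.0289 × 51.8 = 1.50 μM.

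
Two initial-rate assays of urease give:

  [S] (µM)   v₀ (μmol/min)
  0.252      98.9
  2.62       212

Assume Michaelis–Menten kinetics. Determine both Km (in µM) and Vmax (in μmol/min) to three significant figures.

In reciprocal form, 1/v = (Km/Vmax)·(1/[S]) + 1/Vmax. The two points give (1/[S], 1/v) = (3.968, 0.01011) and (0.3817, 0.004717).
Slope = (0.01011 − 0.004717)/(3.968 − 0.3817) = 0.001504; intercept = 0.01011 − 0.001504×3.968 = 0.004143.
Vmax = 1/intercept = 241 μmol/min; Km = slope × Vmax = 0.001504 × 241 = 0.363 µM.

Km = 0.363 µM; Vmax = 241 μmol/min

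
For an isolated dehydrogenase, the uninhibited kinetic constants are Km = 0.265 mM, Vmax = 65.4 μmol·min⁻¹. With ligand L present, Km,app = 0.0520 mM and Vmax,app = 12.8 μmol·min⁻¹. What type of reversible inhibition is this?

uncompetitive

Both Km and Vmax decrease by the same factor (~5.10-fold) — characteristic of uncompetitive inhibition.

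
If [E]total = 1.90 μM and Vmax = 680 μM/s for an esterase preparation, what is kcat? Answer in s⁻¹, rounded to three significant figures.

358 s⁻¹

kcat = Vmax/[E]total = 680 μM/s / 1.90 μM = 358 s⁻¹.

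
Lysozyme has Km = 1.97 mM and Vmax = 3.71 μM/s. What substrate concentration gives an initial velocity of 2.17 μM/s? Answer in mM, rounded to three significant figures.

The required fractional saturation is v/Vmax = 2.17/3.71 = 0.5849.
Then [S]/(Km+[S]) = 0.5849 ⇒ [S] = 1.97 × 0.5849/(1 − 0.5849) = 2.78 mM.

2.78 mM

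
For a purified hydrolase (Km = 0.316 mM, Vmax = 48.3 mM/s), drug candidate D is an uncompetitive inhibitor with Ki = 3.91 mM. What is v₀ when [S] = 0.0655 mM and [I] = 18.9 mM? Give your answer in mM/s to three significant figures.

4.53 mM/s

α = 1 + [I]/Ki = 1 + 18.9/3.91 = 5.834.
For an uncompetitive inhibitor, both parameters are divided by α, giving Vmax/α and Km/α: Km,app = 0.0542 mM, Vmax,app = 8.28 mM/s.
v = Vmax,app·[S]/(Km,app + [S]) = 8.28 × 0.0655/(0.0542 + 0.0655) = 4.53 mM/s.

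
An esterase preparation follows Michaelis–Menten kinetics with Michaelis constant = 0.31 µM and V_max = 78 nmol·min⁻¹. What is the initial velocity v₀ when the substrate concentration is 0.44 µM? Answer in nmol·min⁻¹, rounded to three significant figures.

v = Vmax·[S]/(Km + [S]) = 78 × 0.44 / (0.31 + 0.44)
  = 34.32 / 0.7500 = 45.8 nmol·min⁻¹.

45.8 nmol·min⁻¹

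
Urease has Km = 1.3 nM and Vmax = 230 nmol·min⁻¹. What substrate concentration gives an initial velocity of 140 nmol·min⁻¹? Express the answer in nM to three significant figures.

Rearranging v = Vmax[S]/(Km+[S]) gives [S] = Km·v/(Vmax − v).
[S] = 1.3 × 140 / (230 − 140) = 182.0/90.00 = 2.02 nM.

2.02 nM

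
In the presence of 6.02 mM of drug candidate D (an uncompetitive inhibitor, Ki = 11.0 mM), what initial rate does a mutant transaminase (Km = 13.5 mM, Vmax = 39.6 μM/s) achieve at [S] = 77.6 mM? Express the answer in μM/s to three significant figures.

α = 1 + [I]/Ki = 1 + 6.02/11.0 = 1.547.
For an uncompetitive inhibitor, both parameters are divided by α, giving Vmax/α and Km/α: Km,app = 8.73 mM, Vmax,app = 25.6 μM/s.
v = Vmax,app·[S]/(Km,app + [S]) = 25.6 × 77.6/(8.73 + 77.6) = 23.0 μM/s.

23.0 μM/s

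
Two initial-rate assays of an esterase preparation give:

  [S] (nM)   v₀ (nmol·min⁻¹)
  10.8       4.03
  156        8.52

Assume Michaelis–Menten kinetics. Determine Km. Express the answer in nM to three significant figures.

From v = Vmax[S]/(Km+[S]), each point gives Vmax = v(Km+[S])/[S].
Equating: 4.03(Km+10.8)/10.8 = 8.52(Km+156)/156.
0.3731·Km + 4.03 = 0.05462·Km + 8.52, so (0.3731 − 0.05462)·Km = 8.52 − 4.03.
Km = 4.490/0.3185 = 14.1 nM; then Vmax = 4.03(14.1+10.8)/10.8 = 9.29 nmol·min⁻¹.

14.1 nM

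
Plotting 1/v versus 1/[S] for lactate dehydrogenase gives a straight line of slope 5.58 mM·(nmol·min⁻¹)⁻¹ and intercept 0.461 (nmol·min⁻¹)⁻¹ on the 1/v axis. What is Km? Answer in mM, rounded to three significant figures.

y-intercept = 1/Vmax ⇒ Vmax = 2.17 nmol·min⁻¹; slope = Km/Vmax ⇒ Km = slope × Vmax.
Km = 5.58 × 2.17 = 12.1 mM.

12.1 mM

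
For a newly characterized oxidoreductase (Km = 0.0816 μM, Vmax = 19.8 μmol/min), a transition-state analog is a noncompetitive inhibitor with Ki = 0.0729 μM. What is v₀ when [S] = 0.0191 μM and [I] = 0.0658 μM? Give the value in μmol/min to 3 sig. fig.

1.97 μmol/min

α = 1 + [I]/Ki = 1 + 0.0658/0.0729 = 1.903.
For a noncompetitive inhibitor, Vmax is reduced to Vmax/α while Km is unchanged: Km,app = 0.0816 μM, Vmax,app = 10.4 μmol/min.
v = Vmax,app·[S]/(Km,app + [S]) = 10.4 × 0.0191/(0.0816 + 0.0191) = 1.97 μmol/min.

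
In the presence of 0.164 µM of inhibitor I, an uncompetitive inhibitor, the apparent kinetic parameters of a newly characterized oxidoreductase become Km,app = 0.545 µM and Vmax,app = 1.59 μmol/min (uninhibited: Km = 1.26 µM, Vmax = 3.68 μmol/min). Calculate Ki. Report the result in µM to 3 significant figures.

Uncompetitive: Vmax,app = Vmax/α (and Km,app = Km/α) with α = 1 + [I]/Ki.
α = Vmax/Vmax,app = 3.68/1.59 = 2.314.
Ki = [I]/(α − 1) = 0.164/1.314 = 0.125 µM.

0.125 µM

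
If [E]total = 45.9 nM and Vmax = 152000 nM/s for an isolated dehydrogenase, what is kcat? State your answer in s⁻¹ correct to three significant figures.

3310 s⁻¹

kcat = Vmax/[E]total = 152000 nM/s / 45.9 nM = 3310 s⁻¹.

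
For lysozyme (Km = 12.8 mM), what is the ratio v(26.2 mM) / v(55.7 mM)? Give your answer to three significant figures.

The fractional saturations are [S]/(Km+[S]) = 55.7/68.50 = 0.8131 and 26.2/39.00 = 0.6718.
v₂/v₁ is just their ratio: 0.6718/0.8131 = 0.826.

0.826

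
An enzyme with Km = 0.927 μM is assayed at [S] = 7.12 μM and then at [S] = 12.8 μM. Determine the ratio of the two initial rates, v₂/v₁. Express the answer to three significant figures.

1.05

Since Vmax cancels, v₂/v₁ = [S]₂(Km+[S]₁) / [S]₁(Km+[S]₂).
= 12.8×(0.927+7.12) / (7.12×(0.927+12.8)) = 103.0/97.74 = 1.05.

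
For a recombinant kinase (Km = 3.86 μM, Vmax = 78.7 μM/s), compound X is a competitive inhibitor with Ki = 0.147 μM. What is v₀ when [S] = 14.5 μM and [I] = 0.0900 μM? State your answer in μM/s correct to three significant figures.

With α = 1 + [I]/Ki = 1 + 0.0900/0.147 = 1.612, the competitive rate law is v = Vmax[S] / (αKm + [S]).
v = 78.7×14.5 / (1.612×3.86 + 14.5) = 1141/20.72 = 55.1 μM/s.

55.1 μM/s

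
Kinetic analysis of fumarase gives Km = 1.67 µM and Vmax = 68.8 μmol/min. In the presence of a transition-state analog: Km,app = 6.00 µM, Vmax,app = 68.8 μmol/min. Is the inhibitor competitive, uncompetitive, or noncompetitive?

Km increases (1.67 → 6.00 µM) while Vmax is unchanged — the hallmark of competitive inhibition.

competitive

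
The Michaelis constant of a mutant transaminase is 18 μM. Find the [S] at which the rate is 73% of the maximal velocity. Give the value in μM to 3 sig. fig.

48.7 μM

v/Vmax = [S]/(Km+[S]) = 0.73, so [S] = Km·0.73/(1 − 0.73) = 18 × 2.704.
[S] = 48.7 μM.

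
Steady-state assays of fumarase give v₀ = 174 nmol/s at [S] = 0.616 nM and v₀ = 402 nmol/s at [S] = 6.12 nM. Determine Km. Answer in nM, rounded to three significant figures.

From v = Vmax[S]/(Km+[S]), each point gives Vmax = v(Km+[S])/[S].
Equating: 174(Km+0.616)/0.616 = 402(Km+6.12)/6.12.
282.5·Km + 174 = 65.69·Km + 402, so (282.5 − 65.69)·Km = 402 − 174.
Km = 228.0/216.8 = 1.05 nM; then Vmax = 174(1.05+0.616)/0.616 = 471 nmol/s.

1.05 nM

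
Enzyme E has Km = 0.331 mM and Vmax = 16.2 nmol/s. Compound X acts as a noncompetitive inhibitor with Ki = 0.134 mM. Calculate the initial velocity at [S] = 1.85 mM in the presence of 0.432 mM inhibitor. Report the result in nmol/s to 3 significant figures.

With α = 1 + [I]/Ki = 1 + 0.432/0.134 = 4.224, the noncompetitive rate law is v = (Vmax/α)·[S] / (Km + [S]).
v = (16.2/4.224)×1.85 / (0.331 + 1.85) = 7.095/2.181 = 3.25 nmol/s.

3.25 nmol/s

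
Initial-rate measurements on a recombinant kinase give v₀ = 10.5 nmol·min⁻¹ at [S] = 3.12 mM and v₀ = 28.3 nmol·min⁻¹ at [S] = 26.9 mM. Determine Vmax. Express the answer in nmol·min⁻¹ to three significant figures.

From v = Vmax[S]/(Km+[S]), each point gives Vmax = v(Km+[S])/[S].
Equating: 10.5(Km+3.12)/3.12 = 28.3(Km+26.9)/26.9.
3.365·Km + 10.5 = 1.052·Km + 28.3, so (3.365 − 1.052)·Km = 28.3 − 10.5.
Km = 17.80/2.313 = 7.69 mM; then Vmax = 10.5(7.69+3.12)/3.12 = 36.4 nmol·min⁻¹.

36.4 nmol·min⁻¹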